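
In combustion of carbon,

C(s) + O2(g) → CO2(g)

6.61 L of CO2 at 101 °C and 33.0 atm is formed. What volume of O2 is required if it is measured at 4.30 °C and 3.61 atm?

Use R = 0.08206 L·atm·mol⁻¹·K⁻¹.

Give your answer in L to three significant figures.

n(CO2) = PV/RT = (33.0 × 6.61) / (0.08206 × 374.15) = 7.105 mol
n(O2) = (1/1) × 7.105 = 7.105 mol
V = nRT/P = 7.105 × 0.08206 × 277.45 / 3.61 = 44.81 L

44.8 L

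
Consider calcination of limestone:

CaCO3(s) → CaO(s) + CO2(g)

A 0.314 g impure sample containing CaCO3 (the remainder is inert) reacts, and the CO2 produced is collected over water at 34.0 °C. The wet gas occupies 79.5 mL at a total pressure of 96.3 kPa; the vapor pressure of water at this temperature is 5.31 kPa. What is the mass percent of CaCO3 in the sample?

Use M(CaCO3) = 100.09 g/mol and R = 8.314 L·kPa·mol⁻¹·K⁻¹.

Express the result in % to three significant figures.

P(CO2) = 96.3 − 5.31 = 90.99 kPa
n(CO2) = PV/RT = (90.99 × 0.07950) / (8.314 × 307.15) = 0.002833 mol
n(CaCO3) = (1/1) × 0.002833 = 0.002833 mol
m(CaCO3) = 0.002833 × 100.09 = 0.2836 g
%CaCO3 = 0.2836 / 0.314 × 100 = 90.32%

90.3 %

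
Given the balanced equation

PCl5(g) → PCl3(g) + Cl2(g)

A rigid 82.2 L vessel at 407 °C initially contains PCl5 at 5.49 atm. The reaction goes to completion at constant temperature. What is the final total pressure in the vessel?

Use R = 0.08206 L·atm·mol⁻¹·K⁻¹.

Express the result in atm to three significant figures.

11.0 atm

Since T and V are fixed, P_final/P_initial = n_final/n_initial = 2/1.
P_final = (2/1) × 5.49 = 10.98 atm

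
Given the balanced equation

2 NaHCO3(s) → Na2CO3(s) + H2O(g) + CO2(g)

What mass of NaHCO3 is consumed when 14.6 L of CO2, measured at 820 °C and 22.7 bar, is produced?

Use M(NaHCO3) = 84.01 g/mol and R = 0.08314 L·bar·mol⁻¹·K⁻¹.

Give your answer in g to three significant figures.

n(CO2) = PV/RT = (22.7 × 14.6) / (0.08314 × 1093.15) = 3.647 mol
n(NaHCO3) = (2/1) × 3.647 = 7.294 mol
m(NaHCO3) = 7.294 × 84.01 = 612.8 g

613 g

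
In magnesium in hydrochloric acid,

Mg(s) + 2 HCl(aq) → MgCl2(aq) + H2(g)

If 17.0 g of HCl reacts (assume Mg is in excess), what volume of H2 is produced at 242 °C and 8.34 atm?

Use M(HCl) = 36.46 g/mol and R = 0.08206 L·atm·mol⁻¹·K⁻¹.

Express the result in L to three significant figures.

1.18 L

n(HCl) = 17.00 / 36.46 = 0.4663 mol
n(H2) = (1/2) × 0.4663 = 0.2331 mol
V = nRT/P = 0.2331 × 0.08206 × 515.15 / 8.34 = 1.182 L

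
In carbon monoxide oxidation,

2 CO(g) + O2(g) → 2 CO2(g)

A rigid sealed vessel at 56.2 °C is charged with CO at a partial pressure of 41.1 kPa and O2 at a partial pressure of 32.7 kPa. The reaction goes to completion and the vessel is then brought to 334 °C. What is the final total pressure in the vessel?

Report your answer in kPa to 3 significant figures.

With V and T fixed, P_i ∝ n_i, so the mole ratios apply directly to partial pressures at 56.2 °C.
P(O2) required for 41.1 kPa of CO = (1/2) × 41.1 = 20.55 kPa; available 32.7 kPa, so CO is limiting.
P(O2) remaining = 32.7 − (1/2) × 41.1 = 12.15 kPa
P(gaseous products) = (2)/2 × 41.1 = 41.10 kPa
P_total at 56.2 °C = 12.15 + 41.10 = 53.25 kPa
Scaling to 334 °C: P = 53.25 × 607.15/329.35 = 98.17 kPa

98.2 kPa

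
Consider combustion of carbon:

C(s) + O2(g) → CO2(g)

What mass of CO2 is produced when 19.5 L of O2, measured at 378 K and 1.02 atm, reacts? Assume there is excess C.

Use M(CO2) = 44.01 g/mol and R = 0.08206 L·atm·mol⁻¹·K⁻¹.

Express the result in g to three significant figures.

28.2 g

n(O2) = PV/RT = (1.02 × 19.5) / (0.08206 × 378) = 0.6412 mol
n(CO2) = (1/1) × 0.6412 = 0.6412 mol
m(CO2) = 0.6412 × 44.01 = 28.22 g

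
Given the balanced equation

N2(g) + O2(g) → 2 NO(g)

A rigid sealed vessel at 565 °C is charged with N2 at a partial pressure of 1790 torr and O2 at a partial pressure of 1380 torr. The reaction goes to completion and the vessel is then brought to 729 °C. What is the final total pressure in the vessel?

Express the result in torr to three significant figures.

At constant V, partial pressures at 565 °C are proportional to moles, so apply stoichiometry directly to pressures.
P(O2) required for 1790 torr of N2 = (1/1) × 1790 = 1790 torr; available 1380 torr, so O2 is limiting.
P(N2) remaining = 1790 − (1/1) × 1380 = 410.0 torr
P(gaseous products) = (2)/1 × 1380 = 2760 torr
P_total at 565 °C = 410.0 + 2760 = 3170 torr
Scaling to 729 °C: P = 3170 × 1002.15/838.15 = 3790 torr

3790 torr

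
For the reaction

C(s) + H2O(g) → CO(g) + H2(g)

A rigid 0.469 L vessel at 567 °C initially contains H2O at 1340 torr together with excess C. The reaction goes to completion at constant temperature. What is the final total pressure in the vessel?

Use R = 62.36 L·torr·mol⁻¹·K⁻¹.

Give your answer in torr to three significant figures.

2680 torr

Rigid vessel, constant T ⇒ P scales with total gas moles (1 → 2).
P_final = (2/1) × 1340 = 2680 torr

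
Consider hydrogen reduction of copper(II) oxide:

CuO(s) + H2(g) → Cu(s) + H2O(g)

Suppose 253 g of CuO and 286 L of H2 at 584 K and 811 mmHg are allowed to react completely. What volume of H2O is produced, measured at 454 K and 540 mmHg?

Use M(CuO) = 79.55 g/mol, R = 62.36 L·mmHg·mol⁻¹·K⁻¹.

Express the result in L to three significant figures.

n(CuO) = 253 / 79.55 = 3.180 mol
n(H2) = PV/RT = (811 × 286) / (62.36 × 584) = 6.369 mol
For 3.180 mol CuO, stoichiometry requires (1/1) × 3.180 = 3.180 mol H2; 6.369 mol is available, so CuO is limiting.
n(H2O) = (1/1) × 3.180 = 3.180 mol
V(H2O) = nRT/P = 3.180 × 62.36 × 454 / 540 = 166.7 L

167 L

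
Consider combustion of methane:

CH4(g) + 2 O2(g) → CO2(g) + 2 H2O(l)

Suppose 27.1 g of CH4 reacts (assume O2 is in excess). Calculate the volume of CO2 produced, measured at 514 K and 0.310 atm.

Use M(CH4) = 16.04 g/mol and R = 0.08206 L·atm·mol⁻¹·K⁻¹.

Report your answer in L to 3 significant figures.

230 L

n(CH4) = 27.10 / 16.04 = 1.690 mol
n(CO2) = (1/1) × 1.690 = 1.690 mol
V = nRT/P = 1.690 × 0.08206 × 514 / 0.310 = 229.9 L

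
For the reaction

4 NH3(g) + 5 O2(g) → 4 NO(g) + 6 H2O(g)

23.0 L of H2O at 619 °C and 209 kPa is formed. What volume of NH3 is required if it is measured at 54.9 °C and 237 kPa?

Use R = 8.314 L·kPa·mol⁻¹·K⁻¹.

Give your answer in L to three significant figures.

4.97 L

n(H2O) = PV/RT = (209 × 23.0) / (8.314 × 892.15) = 0.6481 mol
n(NH3) = (4/6) × 0.6481 = 0.4321 mol
V = nRT/P = 0.4321 × 8.314 × 328.05 / 237 = 4.973 L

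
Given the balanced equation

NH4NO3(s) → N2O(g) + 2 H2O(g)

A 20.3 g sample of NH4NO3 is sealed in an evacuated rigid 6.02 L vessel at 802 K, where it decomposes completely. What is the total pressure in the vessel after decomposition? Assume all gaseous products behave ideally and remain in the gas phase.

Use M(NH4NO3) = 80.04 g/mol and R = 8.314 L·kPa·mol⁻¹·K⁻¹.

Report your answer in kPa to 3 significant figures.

n(NH4NO3) = 20.3 / 80.04 = 0.2536 mol
n(gas produced) = (3/1) × 0.2536 = 0.7608 mol
P = nRT/V = 0.7608 × 8.314 × 802 / 6.02 = 842.7 kPa

843 kPa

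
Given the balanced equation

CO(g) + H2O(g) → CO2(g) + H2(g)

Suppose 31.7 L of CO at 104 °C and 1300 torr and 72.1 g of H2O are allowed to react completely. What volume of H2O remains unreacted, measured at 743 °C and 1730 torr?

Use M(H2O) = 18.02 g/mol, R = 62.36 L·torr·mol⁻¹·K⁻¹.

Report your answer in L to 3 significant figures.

n(CO) = PV/RT = (1300 × 31.7) / (62.36 × 377.15) = 1.752 mol
n(H2O) = 72.1 / 18.02 = 4.001 mol
For 1.752 mol CO, stoichiometry requires (1/1) × 1.752 = 1.752 mol H2O; 4.001 mol is available, so CO is limiting.
n(H2O) consumed = (1/1) × 1.752 = 1.752 mol; remaining = 4.001 − 1.752 = 2.249 mol
V(H2O) = nRT/P = 2.249 × 62.36 × 1016.15 / 1730 = 82.38 L

82.4 L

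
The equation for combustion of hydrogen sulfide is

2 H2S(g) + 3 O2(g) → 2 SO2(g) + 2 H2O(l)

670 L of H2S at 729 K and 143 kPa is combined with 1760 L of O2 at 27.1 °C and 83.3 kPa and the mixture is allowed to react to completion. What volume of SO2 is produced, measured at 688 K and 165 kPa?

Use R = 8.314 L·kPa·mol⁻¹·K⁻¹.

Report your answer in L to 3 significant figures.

548 L

n(H2S) = PV/RT = (143 × 670) / (8.314 × 729) = 15.81 mol
n(O2) = PV/RT = (83.3 × 1760) / (8.314 × 300.25) = 58.73 mol
For 15.81 mol H2S, stoichiometry requires (3/2) × 15.81 = 23.71 mol O2; 58.73 mol is available, so H2S is limiting.
n(SO2) = (2/2) × 15.81 = 15.81 mol
V(SO2) = nRT/P = 15.81 × 8.314 × 688 / 165 = 548.1 L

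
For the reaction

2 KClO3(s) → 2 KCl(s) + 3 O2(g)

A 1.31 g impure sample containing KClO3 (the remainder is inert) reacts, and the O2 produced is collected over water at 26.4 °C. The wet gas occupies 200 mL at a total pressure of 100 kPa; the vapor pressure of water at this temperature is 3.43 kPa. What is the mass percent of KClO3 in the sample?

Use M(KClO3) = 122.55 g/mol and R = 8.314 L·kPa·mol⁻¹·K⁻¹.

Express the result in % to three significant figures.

P(O2) = 100 − 3.43 = 96.57 kPa
n(O2) = PV/RT = (96.57 × 0.2000) / (8.314 × 299.55) = 0.007755 mol
n(KClO3) = (2/3) × 0.007755 = 0.005170 mol
m(KClO3) = 0.005170 × 122.55 = 0.6336 g
%KClO3 = 0.6336 / 1.31 × 100 = 48.37%

48.4 %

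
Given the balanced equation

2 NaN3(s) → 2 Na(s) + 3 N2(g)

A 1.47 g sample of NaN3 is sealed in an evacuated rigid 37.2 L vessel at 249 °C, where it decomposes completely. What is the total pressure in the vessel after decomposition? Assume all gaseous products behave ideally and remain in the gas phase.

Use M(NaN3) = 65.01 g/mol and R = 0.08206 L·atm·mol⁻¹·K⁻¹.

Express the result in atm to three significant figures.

n(NaN3) = 1.47 / 65.01 = 0.02261 mol
n(gas produced) = (3/2) × 0.02261 = 0.03392 mol
P = nRT/V = 0.03392 × 0.08206 × 522.15 / 37.2 = 0.03907 atm

0.0391 atm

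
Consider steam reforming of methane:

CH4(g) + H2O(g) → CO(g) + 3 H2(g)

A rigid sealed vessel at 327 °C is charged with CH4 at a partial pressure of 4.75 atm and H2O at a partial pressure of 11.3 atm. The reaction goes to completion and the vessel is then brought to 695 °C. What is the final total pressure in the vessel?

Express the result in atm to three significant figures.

41.2 atm

Because the vessel is rigid and T is held at 327 °C, work the stoichiometry in partial pressures (P_i = n_iRT/V).
P(H2O) required for 4.75 atm of CH4 = (1/1) × 4.75 = 4.750 atm; available 11.3 atm, so CH4 is limiting.
P(H2O) remaining = 11.3 − (1/1) × 4.75 = 6.550 atm
P(gaseous products) = (1+3)/1 × 4.75 = 19.00 atm
P_total at 327 °C = 6.550 + 19.00 = 25.55 atm
Scaling to 695 °C: P = 25.55 × 968.15/600.15 = 41.22 atm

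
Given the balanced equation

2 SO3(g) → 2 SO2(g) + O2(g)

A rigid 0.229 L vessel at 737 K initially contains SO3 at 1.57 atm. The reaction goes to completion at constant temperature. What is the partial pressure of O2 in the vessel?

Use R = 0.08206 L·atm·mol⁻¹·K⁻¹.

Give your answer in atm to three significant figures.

0.785 atm

n(SO3)₀ = PV/RT = (1.57 × 0.229) / (0.08206 × 737) = 0.005945 mol
n(O2) = (1/2) × 0.005945 = 0.002972 mol
P(O2) = nRT/V = 0.002972 × 0.08206 × 737 / 0.229 = 0.7849 atm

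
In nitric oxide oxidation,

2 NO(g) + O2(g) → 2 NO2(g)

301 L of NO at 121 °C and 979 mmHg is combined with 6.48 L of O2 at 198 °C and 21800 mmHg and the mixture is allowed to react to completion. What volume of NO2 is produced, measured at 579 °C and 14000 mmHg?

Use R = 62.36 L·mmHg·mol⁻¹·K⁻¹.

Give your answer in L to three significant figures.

n(NO) = PV/RT = (979 × 301) / (62.36 × 394.15) = 11.99 mol
n(O2) = PV/RT = (21800 × 6.48) / (62.36 × 471.15) = 4.808 mol
For 11.99 mol NO, stoichiometry requires (1/2) × 11.99 = 5.995 mol O2; 4.808 mol is available, so O2 is limiting.
n(NO2) = (2/1) × 4.808 = 9.616 mol
V(NO2) = nRT/P = 9.616 × 62.36 × 852.15 / 14000 = 36.50 L

36.5 L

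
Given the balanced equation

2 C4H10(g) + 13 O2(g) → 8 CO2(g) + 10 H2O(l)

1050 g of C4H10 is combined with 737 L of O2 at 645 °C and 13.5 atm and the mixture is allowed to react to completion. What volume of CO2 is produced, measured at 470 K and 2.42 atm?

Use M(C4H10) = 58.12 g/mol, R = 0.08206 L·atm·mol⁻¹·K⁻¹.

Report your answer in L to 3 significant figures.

n(C4H10) = 1050 / 58.12 = 18.07 mol
n(O2) = PV/RT = (13.5 × 737) / (0.08206 × 918.15) = 132.1 mol
For 18.07 mol C4H10, stoichiometry requires (13/2) × 18.07 = 117.5 mol O2; 132.1 mol is available, so C4H10 is limiting.
n(CO2) = (8/2) × 18.07 = 72.28 mol
V(CO2) = nRT/P = 72.28 × 0.08206 × 470 / 2.42 = 1152 L

1150 L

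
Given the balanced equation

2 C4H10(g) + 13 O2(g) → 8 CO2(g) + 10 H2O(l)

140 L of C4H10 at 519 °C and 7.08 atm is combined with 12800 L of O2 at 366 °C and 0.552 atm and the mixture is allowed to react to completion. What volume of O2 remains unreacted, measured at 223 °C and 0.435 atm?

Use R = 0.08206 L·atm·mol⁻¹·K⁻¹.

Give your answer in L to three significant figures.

n(C4H10) = PV/RT = (7.08 × 140) / (0.08206 × 792.15) = 15.25 mol
n(O2) = PV/RT = (0.552 × 12800) / (0.08206 × 639.15) = 134.7 mol
For 15.25 mol C4H10, stoichiometry requires (13/2) × 15.25 = 99.12 mol O2; 134.7 mol is available, so C4H10 is limiting.
n(O2) consumed = (13/2) × 15.25 = 99.12 mol; remaining = 134.7 − 99.12 = 35.58 mol
V(O2) = nRT/P = 35.58 × 0.08206 × 496.15 / 0.435 = 3330 L

3330 L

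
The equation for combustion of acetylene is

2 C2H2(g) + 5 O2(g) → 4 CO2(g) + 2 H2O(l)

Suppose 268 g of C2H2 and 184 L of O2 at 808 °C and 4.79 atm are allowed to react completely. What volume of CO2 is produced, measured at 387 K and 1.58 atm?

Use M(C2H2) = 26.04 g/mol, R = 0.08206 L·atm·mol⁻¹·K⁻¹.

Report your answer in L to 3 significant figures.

160 L

n(C2H2) = 268 / 26.04 = 10.29 mol
n(O2) = PV/RT = (4.79 × 184) / (0.08206 × 1081.15) = 9.934 mol
For 10.29 mol C2H2, stoichiometry requires (5/2) × 10.29 = 25.72 mol O2; 9.934 mol is available, so O2 is limiting.
n(CO2) = (4/5) × 9.934 = 7.947 mol
V(CO2) = nRT/P = 7.947 × 0.08206 × 387 / 1.58 = 159.7 L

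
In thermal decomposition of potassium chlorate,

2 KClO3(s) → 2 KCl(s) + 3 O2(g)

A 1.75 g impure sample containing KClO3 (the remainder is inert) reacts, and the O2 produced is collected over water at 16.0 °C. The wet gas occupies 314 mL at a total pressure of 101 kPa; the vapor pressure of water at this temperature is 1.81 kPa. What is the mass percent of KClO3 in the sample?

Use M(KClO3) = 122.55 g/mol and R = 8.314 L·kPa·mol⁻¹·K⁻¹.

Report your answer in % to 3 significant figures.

60.5 %

P(O2) = 101 − 1.81 = 99.19 kPa
n(O2) = PV/RT = (99.19 × 0.3140) / (8.314 × 289.15) = 0.01296 mol
n(KClO3) = (2/3) × 0.01296 = 0.008640 mol
m(KClO3) = 0.008640 × 122.55 = 1.059 g
%KClO3 = 1.059 / 1.75 × 100 = 60.51%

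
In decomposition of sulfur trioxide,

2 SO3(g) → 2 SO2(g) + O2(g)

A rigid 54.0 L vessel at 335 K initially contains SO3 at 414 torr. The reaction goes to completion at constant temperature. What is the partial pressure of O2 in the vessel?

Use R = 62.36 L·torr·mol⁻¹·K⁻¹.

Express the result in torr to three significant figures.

n(SO3)₀ = PV/RT = (414 × 54.0) / (62.36 × 335) = 1.070 mol
n(O2) = (1/2) × 1.070 = 0.5350 mol
P(O2) = nRT/V = 0.5350 × 62.36 × 335 / 54.0 = 207.0 torr

207 torr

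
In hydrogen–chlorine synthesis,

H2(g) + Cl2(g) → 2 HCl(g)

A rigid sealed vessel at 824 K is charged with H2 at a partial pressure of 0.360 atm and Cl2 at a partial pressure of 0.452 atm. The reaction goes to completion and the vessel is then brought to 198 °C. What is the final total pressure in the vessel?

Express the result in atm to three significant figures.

0.464 atm

With V and T fixed, P_i ∝ n_i, so the mole ratios apply directly to partial pressures at 824 K.
P(Cl2) required for 0.360 atm of H2 = (1/1) × 0.360 = 0.3600 atm; available 0.452 atm, so H2 is limiting.
P(Cl2) remaining = 0.452 − (1/1) × 0.360 = 0.09200 atm
P(gaseous products) = (2)/1 × 0.360 = 0.7200 atm
P_total at 824 K = 0.09200 + 0.7200 = 0.8120 atm
Scaling to 198 °C: P = 0.8120 × 471.15/824 = 0.4643 atm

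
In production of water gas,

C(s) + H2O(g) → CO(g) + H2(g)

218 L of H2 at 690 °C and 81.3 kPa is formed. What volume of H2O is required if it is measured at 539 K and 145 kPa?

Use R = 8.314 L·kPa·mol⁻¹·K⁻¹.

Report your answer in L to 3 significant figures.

n(H2) = PV/RT = (81.3 × 218) / (8.314 × 963.15) = 2.213 mol
n(H2O) = (1/1) × 2.213 = 2.213 mol
V = nRT/P = 2.213 × 8.314 × 539 / 145 = 68.39 L

68.4 L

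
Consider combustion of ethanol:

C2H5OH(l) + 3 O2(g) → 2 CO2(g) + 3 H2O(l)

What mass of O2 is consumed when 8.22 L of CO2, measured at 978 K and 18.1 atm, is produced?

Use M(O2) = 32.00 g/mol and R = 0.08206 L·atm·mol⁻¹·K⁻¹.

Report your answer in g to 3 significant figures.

n(CO2) = PV/RT = (18.1 × 8.22) / (0.08206 × 978) = 1.854 mol
n(O2) = (3/2) × 1.854 = 2.781 mol
m(O2) = 2.781 × 32.00 = 88.99 g

89.0 g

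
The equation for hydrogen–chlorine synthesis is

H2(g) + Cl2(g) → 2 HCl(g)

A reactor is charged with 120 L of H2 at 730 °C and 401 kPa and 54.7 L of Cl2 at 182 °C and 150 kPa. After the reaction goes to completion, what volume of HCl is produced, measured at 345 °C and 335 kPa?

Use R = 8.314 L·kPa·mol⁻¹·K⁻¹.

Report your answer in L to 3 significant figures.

66.5 L

n(H2) = PV/RT = (401 × 120) / (8.314 × 1003.15) = 5.770 mol
n(Cl2) = PV/RT = (150 × 54.7) / (8.314 × 455.15) = 2.168 mol
For 5.770 mol H2, stoichiometry requires (1/1) × 5.770 = 5.770 mol Cl2; 2.168 mol is available, so Cl2 is limiting.
n(HCl) = (2/1) × 2.168 = 4.336 mol
V(HCl) = nRT/P = 4.336 × 8.314 × 618.15 / 335 = 66.52 L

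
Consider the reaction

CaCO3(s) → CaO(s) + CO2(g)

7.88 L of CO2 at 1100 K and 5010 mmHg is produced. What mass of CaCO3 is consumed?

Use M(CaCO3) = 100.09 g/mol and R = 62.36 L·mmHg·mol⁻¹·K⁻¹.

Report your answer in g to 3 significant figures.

n(CO2) = PV/RT = (5010 × 7.88) / (62.36 × 1100) = 0.5755 mol
n(CaCO3) = (1/1) × 0.5755 = 0.5755 mol
m(CaCO3) = 0.5755 × 100.09 = 57.60 g

57.6 g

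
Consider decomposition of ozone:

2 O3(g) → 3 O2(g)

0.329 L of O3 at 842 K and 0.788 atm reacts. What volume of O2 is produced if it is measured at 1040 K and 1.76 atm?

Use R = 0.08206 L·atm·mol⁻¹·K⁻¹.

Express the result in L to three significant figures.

n(O3) = PV/RT = (0.788 × 0.329) / (0.08206 × 842) = 0.003752 mol
n(O2) = (3/2) × 0.003752 = 0.005628 mol
V = nRT/P = 0.005628 × 0.08206 × 1040 / 1.76 = 0.2729 L

0.273 L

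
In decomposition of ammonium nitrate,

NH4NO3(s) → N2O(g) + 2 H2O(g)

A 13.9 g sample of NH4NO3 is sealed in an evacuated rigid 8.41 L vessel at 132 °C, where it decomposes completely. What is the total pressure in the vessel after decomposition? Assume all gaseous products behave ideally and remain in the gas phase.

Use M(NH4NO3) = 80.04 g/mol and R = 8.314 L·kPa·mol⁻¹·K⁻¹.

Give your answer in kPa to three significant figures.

209 kPa

n(NH4NO3) = 13.9 / 80.04 = 0.1737 mol
n(gas produced) = (3/1) × 0.1737 = 0.5211 mol
P = nRT/V = 0.5211 × 8.314 × 405.15 / 8.41 = 208.7 kPa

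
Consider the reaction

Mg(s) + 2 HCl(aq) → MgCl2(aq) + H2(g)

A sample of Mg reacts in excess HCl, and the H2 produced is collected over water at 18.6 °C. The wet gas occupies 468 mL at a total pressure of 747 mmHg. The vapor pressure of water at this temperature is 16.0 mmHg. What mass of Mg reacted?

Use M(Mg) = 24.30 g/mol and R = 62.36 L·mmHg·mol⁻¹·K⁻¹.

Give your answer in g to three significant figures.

P(H2) = 747 − 16.0 = 731.0 mmHg
n(H2) = PV/RT = (731.0 × 0.4680) / (62.36 × 291.75) = 0.01880 mol
n(Mg) = (1/1) × 0.01880 = 0.01880 mol
m(Mg) = 0.01880 × 24.30 = 0.4568 g

0.457 g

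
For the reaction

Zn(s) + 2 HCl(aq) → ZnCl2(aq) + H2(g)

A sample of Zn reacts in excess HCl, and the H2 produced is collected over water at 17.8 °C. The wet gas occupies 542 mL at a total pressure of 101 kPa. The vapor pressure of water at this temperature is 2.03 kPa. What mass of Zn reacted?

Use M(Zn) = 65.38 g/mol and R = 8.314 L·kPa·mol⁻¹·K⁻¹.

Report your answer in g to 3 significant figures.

P(H2) = 101 − 2.03 = 98.97 kPa
n(H2) = PV/RT = (98.97 × 0.5420) / (8.314 × 290.95) = 0.02218 mol
n(Zn) = (1/1) × 0.02218 = 0.02218 mol
m(Zn) = 0.02218 × 65.38 = 1.450 g

1.45 g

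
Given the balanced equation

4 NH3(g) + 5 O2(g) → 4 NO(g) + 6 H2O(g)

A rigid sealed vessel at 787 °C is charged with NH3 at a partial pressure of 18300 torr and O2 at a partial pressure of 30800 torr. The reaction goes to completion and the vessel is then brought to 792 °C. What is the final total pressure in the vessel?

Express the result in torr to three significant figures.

53900 torr

With V and T fixed, P_i ∝ n_i, so the mole ratios apply directly to partial pressures at 787 °C.
P(O2) required for 18300 torr of NH3 = (5/4) × 18300 = 22880 torr; available 30800 torr, so NH3 is limiting.
P(O2) remaining = 30800 − (5/4) × 18300 = 7925 torr
P(gaseous products) = (4+6)/4 × 18300 = 45750 torr
P_total at 787 °C = 7925 + 45750 = 53680 torr
Scaling to 792 °C: P = 53680 × 1065.15/1060.15 = 53930 torr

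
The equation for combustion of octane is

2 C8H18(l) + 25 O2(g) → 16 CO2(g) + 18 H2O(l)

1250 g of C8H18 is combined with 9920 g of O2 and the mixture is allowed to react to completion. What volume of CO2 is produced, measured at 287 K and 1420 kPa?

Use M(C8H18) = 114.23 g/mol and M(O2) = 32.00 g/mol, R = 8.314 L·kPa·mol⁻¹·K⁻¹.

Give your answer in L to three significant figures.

147 L

n(C8H18) = 1250 / 114.23 = 10.94 mol
n(O2) = 9920 / 32.00 = 310.0 mol
For 10.94 mol C8H18, stoichiometry requires (25/2) × 10.94 = 136.8 mol O2; 310.0 mol is available, so C8H18 is limiting.
n(CO2) = (16/2) × 10.94 = 87.52 mol
V(CO2) = nRT/P = 87.52 × 8.314 × 287 / 1420 = 147.1 L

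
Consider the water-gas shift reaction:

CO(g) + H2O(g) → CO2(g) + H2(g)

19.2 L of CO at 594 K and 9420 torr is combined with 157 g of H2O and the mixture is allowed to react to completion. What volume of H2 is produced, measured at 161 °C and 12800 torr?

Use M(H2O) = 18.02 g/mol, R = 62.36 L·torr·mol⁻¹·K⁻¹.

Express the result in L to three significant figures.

n(CO) = PV/RT = (9420 × 19.2) / (62.36 × 594) = 4.883 mol
n(H2O) = 157 / 18.02 = 8.713 mol
For 4.883 mol CO, stoichiometry requires (1/1) × 4.883 = 4.883 mol H2O; 8.713 mol is available, so CO is limiting.
n(H2) = (1/1) × 4.883 = 4.883 mol
V(H2) = nRT/P = 4.883 × 62.36 × 434.15 / 12800 = 10.33 L

10.3 L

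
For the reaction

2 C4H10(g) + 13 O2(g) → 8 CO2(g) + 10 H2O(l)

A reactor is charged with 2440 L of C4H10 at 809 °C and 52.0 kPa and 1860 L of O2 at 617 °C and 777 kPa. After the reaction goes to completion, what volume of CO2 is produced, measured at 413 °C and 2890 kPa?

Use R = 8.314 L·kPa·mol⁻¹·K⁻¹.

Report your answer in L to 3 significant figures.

n(C4H10) = PV/RT = (52.0 × 2440) / (8.314 × 1082.15) = 14.10 mol
n(O2) = PV/RT = (777 × 1860) / (8.314 × 890.15) = 195.3 mol
For 14.10 mol C4H10, stoichiometry requires (13/2) × 14.10 = 91.65 mol O2; 195.3 mol is available, so C4H10 is limiting.
n(CO2) = (8/2) × 14.10 = 56.40 mol
V(CO2) = nRT/P = 56.40 × 8.314 × 686.15 / 2890 = 111.3 L

111 L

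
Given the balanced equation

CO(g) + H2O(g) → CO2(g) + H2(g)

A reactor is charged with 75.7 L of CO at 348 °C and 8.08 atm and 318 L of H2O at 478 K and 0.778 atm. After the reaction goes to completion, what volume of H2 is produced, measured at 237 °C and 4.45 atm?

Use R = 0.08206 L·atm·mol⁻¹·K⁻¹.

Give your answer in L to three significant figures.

59.3 L

n(CO) = PV/RT = (8.08 × 75.7) / (0.08206 × 621.15) = 12.00 mol
n(H2O) = PV/RT = (0.778 × 318) / (0.08206 × 478) = 6.307 mol
For 12.00 mol CO, stoichiometry requires (1/1) × 12.00 = 12.00 mol H2O; 6.307 mol is available, so H2O is limiting.
n(H2) = (1/1) × 6.307 = 6.307 mol
V(H2) = nRT/P = 6.307 × 0.08206 × 510.15 / 4.45 = 59.33 L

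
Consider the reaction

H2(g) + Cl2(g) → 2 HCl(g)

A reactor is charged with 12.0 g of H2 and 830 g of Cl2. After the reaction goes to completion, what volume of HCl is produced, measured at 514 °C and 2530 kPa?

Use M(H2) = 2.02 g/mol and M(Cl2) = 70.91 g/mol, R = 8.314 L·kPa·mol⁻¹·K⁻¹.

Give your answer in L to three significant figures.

30.7 L

n(H2) = 12.0 / 2.02 = 5.941 mol
n(Cl2) = 830 / 70.91 = 11.70 mol
For 5.941 mol H2, stoichiometry requires (1/1) × 5.941 = 5.941 mol Cl2; 11.70 mol is available, so H2 is limiting.
n(HCl) = (2/1) × 5.941 = 11.88 mol
V(HCl) = nRT/P = 11.88 × 8.314 × 787.15 / 2530 = 30.73 L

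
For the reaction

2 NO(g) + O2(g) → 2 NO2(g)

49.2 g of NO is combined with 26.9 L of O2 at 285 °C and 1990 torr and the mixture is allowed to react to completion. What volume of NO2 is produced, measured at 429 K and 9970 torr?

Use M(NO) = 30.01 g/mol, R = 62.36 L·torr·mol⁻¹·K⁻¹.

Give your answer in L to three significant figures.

n(NO) = 49.2 / 30.01 = 1.639 mol
n(O2) = PV/RT = (1990 × 26.9) / (62.36 × 558.15) = 1.538 mol
For 1.639 mol NO, stoichiometry requires (1/2) × 1.639 = 0.8195 mol O2; 1.538 mol is available, so NO is limiting.
n(NO2) = (2/2) × 1.639 = 1.639 mol
V(NO2) = nRT/P = 1.639 × 62.36 × 429 / 9970 = 4.398 L

4.40 L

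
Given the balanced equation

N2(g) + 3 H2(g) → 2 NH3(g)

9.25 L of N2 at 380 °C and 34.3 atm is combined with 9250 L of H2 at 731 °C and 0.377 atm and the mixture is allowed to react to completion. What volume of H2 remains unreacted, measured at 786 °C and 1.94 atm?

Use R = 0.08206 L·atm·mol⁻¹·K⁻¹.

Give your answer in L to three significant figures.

1100 L

n(N2) = PV/RT = (34.3 × 9.25) / (0.08206 × 653.15) = 5.920 mol
n(H2) = PV/RT = (0.377 × 9250) / (0.08206 × 1004.15) = 42.32 mol
For 5.920 mol N2, stoichiometry requires (3/1) × 5.920 = 17.76 mol H2; 42.32 mol is available, so N2 is limiting.
n(H2) consumed = (3/1) × 5.920 = 17.76 mol; remaining = 42.32 − 17.76 = 24.56 mol
V(H2) = nRT/P = 24.56 × 0.08206 × 1059.15 / 1.94 = 1100 L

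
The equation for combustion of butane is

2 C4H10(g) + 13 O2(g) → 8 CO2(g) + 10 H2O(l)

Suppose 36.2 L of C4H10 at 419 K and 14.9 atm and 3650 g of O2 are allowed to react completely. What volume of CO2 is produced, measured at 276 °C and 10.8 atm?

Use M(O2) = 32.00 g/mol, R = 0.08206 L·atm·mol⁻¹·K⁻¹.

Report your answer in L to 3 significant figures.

n(C4H10) = PV/RT = (14.9 × 36.2) / (0.08206 × 419) = 15.69 mol
n(O2) = 3650 / 32.00 = 114.1 mol
For 15.69 mol C4H10, stoichiometry requires (13/2) × 15.69 = 102.0 mol O2; 114.1 mol is available, so C4H10 is limiting.
n(CO2) = (8/2) × 15.69 = 62.76 mol
V(CO2) = nRT/P = 62.76 × 0.08206 × 549.15 / 10.8 = 261.9 L

262 L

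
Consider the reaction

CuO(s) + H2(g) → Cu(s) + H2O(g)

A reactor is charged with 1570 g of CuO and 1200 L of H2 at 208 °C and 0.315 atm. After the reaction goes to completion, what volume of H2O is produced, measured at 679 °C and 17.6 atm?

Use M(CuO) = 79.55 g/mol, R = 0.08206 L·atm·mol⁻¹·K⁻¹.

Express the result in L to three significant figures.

42.5 L

n(CuO) = 1570 / 79.55 = 19.74 mol
n(H2) = PV/RT = (0.315 × 1200) / (0.08206 × 481.15) = 9.574 mol
For 19.74 mol CuO, stoichiometry requires (1/1) × 19.74 = 19.74 mol H2; 9.574 mol is available, so H2 is limiting.
n(H2O) = (1/1) × 9.574 = 9.574 mol
V(H2O) = nRT/P = 9.574 × 0.08206 × 952.15 / 17.6 = 42.50 L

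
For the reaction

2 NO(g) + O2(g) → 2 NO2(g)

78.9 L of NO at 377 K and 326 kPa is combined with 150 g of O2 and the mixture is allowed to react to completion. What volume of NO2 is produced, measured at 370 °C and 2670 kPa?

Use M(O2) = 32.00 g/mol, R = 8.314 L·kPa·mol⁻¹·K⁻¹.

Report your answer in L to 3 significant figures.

n(NO) = PV/RT = (326 × 78.9) / (8.314 × 377) = 8.206 mol
n(O2) = 150 / 32.00 = 4.688 mol
For 8.206 mol NO, stoichiometry requires (1/2) × 8.206 = 4.103 mol O2; 4.688 mol is available, so NO is limiting.
n(NO2) = (2/2) × 8.206 = 8.206 mol
V(NO2) = nRT/P = 8.206 × 8.314 × 643.15 / 2670 = 16.43 L

16.4 L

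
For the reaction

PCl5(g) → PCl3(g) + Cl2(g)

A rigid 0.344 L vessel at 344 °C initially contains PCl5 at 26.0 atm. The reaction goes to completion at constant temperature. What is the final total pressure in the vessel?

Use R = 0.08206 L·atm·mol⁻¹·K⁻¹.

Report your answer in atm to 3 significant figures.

Since T and V are fixed, P_final/P_initial = n_final/n_initial = 2/1.
P_final = (2/1) × 26.0 = 52.00 atm

52.0 atm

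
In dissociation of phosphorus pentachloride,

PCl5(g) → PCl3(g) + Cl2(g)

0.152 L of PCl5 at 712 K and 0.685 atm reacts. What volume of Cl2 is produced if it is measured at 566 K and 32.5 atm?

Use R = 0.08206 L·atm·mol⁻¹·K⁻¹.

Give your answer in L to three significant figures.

0.00255 L

n(PCl5) = PV/RT = (0.685 × 0.152) / (0.08206 × 712) = 0.001782 mol
n(Cl2) = (1/1) × 0.001782 = 0.001782 mol
V = nRT/P = 0.001782 × 0.08206 × 566 / 32.5 = 0.002547 L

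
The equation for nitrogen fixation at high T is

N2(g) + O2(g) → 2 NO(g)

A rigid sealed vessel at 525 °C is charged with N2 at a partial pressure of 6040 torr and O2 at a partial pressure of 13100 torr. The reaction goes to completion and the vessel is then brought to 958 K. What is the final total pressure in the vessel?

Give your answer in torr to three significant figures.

23000 torr

Because the vessel is rigid and T is held at 525 °C, work the stoichiometry in partial pressures (P_i = n_iRT/V).
P(O2) required for 6040 torr of N2 = (1/1) × 6040 = 6040 torr; available 13100 torr, so N2 is limiting.
P(O2) remaining = 13100 − (1/1) × 6040 = 7060 torr
P(gaseous products) = (2)/1 × 6040 = 12080 torr
P_total at 525 °C = 7060 + 12080 = 19140 torr
Scaling to 958 K: P = 19140 × 958/798.15 = 22970 torr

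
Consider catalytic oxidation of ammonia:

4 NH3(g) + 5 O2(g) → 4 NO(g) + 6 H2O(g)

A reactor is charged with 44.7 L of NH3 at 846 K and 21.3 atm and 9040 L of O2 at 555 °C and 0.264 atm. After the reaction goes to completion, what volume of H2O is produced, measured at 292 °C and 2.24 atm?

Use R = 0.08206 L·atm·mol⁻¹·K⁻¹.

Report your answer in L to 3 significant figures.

n(NH3) = PV/RT = (21.3 × 44.7) / (0.08206 × 846) = 13.71 mol
n(O2) = PV/RT = (0.264 × 9040) / (0.08206 × 828.15) = 35.12 mol
For 13.71 mol NH3, stoichiometry requires (5/4) × 13.71 = 17.14 mol O2; 35.12 mol is available, so NH3 is limiting.
n(H2O) = (6/4) × 13.71 = 20.57 mol
V(H2O) = nRT/P = 20.57 × 0.08206 × 565.15 / 2.24 = 425.9 L

426 L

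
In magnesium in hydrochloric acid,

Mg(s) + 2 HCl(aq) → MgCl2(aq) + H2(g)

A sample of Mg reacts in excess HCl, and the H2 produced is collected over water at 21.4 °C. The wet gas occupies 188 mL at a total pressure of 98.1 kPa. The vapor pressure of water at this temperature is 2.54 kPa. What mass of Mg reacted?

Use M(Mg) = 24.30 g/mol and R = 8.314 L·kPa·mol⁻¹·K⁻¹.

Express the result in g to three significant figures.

P(H2) = 98.1 − 2.54 = 95.56 kPa
n(H2) = PV/RT = (95.56 × 0.1880) / (8.314 × 294.55) = 0.007336 mol
n(Mg) = (1/1) × 0.007336 = 0.007336 mol
m(Mg) = 0.007336 × 24.30 = 0.1783 g

0.178 g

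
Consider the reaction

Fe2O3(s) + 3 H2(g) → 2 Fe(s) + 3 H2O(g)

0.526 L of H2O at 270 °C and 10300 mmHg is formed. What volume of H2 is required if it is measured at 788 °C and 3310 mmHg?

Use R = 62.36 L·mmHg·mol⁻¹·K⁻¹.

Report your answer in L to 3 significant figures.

3.20 L

n(H2O) = PV/RT = (10300 × 0.526) / (62.36 × 543.15) = 0.1600 mol
n(H2) = (3/3) × 0.1600 = 0.1600 mol
V = nRT/P = 0.1600 × 62.36 × 1061.15 / 3310 = 3.199 L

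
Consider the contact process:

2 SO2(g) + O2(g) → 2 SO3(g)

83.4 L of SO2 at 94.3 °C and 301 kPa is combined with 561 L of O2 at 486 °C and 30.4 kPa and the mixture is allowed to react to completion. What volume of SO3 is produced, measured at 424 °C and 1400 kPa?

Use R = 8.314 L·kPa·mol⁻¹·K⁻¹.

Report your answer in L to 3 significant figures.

22.4 L

n(SO2) = PV/RT = (301 × 83.4) / (8.314 × 367.45) = 8.217 mol
n(O2) = PV/RT = (30.4 × 561) / (8.314 × 759.15) = 2.702 mol
For 8.217 mol SO2, stoichiometry requires (1/2) × 8.217 = 4.109 mol O2; 2.702 mol is available, so O2 is limiting.
n(SO3) = (2/1) × 2.702 = 5.404 mol
V(SO3) = nRT/P = 5.404 × 8.314 × 697.15 / 1400 = 22.37 L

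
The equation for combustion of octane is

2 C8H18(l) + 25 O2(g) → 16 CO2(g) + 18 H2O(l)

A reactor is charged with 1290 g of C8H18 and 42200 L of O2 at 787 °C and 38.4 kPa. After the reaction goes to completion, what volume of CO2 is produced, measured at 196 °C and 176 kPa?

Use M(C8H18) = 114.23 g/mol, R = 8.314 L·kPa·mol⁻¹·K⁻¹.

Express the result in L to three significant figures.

n(C8H18) = 1290 / 114.23 = 11.29 mol
n(O2) = PV/RT = (38.4 × 42200) / (8.314 × 1060.15) = 183.9 mol
For 11.29 mol C8H18, stoichiometry requires (25/2) × 11.29 = 141.1 mol O2; 183.9 mol is available, so C8H18 is limiting.
n(CO2) = (16/2) × 11.29 = 90.32 mol
V(CO2) = nRT/P = 90.32 × 8.314 × 469.15 / 176 = 2002 L

2000 L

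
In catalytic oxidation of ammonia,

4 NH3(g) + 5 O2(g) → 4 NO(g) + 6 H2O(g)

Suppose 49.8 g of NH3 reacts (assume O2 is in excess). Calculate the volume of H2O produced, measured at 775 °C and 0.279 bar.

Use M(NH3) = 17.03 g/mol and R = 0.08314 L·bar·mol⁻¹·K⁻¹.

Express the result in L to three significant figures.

1370 L

n(NH3) = 49.80 / 17.03 = 2.924 mol
n(H2O) = (6/4) × 2.924 = 4.386 mol
V = nRT/P = 4.386 × 0.08314 × 1048.15 / 0.279 = 1370 L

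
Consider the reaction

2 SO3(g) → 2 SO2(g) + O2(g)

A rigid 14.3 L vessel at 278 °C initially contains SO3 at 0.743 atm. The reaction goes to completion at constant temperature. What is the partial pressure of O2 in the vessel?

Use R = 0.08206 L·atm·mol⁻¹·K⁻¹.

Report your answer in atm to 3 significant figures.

0.371 atm

n(SO3)₀ = PV/RT = (0.743 × 14.3) / (0.08206 × 551.15) = 0.2349 mol
n(O2) = (1/2) × 0.2349 = 0.1174 mol
P(O2) = nRT/V = 0.1174 × 0.08206 × 551.15 / 14.3 = 0.3713 atm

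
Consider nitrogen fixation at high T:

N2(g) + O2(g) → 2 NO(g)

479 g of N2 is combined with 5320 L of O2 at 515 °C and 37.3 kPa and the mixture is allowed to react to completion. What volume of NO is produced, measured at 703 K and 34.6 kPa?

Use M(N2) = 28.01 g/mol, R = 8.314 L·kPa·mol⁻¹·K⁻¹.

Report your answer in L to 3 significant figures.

5780 L

n(N2) = 479 / 28.01 = 17.10 mol
n(O2) = PV/RT = (37.3 × 5320) / (8.314 × 788.15) = 30.28 mol
For 17.10 mol N2, stoichiometry requires (1/1) × 17.10 = 17.10 mol O2; 30.28 mol is available, so N2 is limiting.
n(NO) = (2/1) × 17.10 = 34.20 mol
V(NO) = nRT/P = 34.20 × 8.314 × 703 / 34.6 = 5777 L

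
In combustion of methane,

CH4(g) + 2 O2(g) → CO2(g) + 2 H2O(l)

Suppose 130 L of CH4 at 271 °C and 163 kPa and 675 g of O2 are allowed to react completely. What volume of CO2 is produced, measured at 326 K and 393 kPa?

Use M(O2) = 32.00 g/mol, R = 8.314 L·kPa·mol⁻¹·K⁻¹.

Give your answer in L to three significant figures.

32.3 L

n(CH4) = PV/RT = (163 × 130) / (8.314 × 544.15) = 4.684 mol
n(O2) = 675 / 32.00 = 21.09 mol
For 4.684 mol CH4, stoichiometry requires (2/1) × 4.684 = 9.368 mol O2; 21.09 mol is available, so CH4 is limiting.
n(CO2) = (1/1) × 4.684 = 4.684 mol
V(CO2) = nRT/P = 4.684 × 8.314 × 326 / 393 = 32.30 L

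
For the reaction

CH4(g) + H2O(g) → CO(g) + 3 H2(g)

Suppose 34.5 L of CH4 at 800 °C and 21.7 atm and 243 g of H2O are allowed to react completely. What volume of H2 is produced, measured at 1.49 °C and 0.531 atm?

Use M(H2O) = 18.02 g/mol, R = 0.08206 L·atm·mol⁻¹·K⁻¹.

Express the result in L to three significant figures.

1080 L

n(CH4) = PV/RT = (21.7 × 34.5) / (0.08206 × 1073.15) = 8.501 mol
n(H2O) = 243 / 18.02 = 13.49 mol
For 8.501 mol CH4, stoichiometry requires (1/1) × 8.501 = 8.501 mol H2O; 13.49 mol is available, so CH4 is limiting.
n(H2) = (3/1) × 8.501 = 25.50 mol
V(H2) = nRT/P = 25.50 × 0.08206 × 274.64 / 0.531 = 1082 L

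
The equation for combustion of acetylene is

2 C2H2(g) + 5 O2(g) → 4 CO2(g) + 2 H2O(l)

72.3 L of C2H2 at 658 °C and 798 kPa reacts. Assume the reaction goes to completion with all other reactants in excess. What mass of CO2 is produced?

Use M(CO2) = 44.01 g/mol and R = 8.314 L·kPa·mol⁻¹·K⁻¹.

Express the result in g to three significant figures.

n(C2H2) = PV/RT = (798 × 72.3) / (8.314 × 931.15) = 7.453 mol
n(CO2) = (4/2) × 7.453 = 14.91 mol
m(CO2) = 14.91 × 44.01 = 656.2 g

656 g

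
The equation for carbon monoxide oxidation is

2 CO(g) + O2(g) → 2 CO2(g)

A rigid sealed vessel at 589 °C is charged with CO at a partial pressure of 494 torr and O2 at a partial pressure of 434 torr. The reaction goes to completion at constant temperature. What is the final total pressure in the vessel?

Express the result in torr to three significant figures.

681 torr

Because the vessel is rigid and T is held at 589 °C, work the stoichiometry in partial pressures (P_i = n_iRT/V).
P(O2) required for 494 torr of CO = (1/2) × 494 = 247.0 torr; available 434 torr, so CO is limiting.
P(O2) remaining = 434 − (1/2) × 494 = 187.0 torr
P(gaseous products) = (2)/2 × 494 = 494.0 torr
P_total at 589 °C = 187.0 + 494.0 = 681.0 torr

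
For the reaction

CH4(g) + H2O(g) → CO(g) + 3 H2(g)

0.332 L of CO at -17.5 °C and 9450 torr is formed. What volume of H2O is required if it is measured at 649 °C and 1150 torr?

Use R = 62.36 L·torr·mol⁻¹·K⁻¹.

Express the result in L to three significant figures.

9.84 L

n(CO) = PV/RT = (9450 × 0.332) / (62.36 × 255.65) = 0.1968 mol
n(H2O) = (1/1) × 0.1968 = 0.1968 mol
V = nRT/P = 0.1968 × 62.36 × 922.15 / 1150 = 9.841 L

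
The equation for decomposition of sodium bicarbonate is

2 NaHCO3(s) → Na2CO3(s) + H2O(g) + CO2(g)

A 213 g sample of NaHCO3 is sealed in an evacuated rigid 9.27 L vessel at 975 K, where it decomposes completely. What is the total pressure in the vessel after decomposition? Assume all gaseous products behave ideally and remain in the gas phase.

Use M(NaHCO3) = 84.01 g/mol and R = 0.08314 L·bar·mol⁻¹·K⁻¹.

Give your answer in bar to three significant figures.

22.2 bar

n(NaHCO3) = 213 / 84.01 = 2.535 mol
n(gas produced) = (2/2) × 2.535 = 2.535 mol
P = nRT/V = 2.535 × 0.08314 × 975 / 9.27 = 22.17 bar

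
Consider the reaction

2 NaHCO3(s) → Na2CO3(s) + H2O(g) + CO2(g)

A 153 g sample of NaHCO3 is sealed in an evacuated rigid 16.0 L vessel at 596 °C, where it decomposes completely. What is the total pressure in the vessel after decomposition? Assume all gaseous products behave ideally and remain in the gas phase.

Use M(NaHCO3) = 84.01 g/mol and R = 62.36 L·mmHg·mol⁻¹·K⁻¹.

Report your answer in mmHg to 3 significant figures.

n(NaHCO3) = 153 / 84.01 = 1.821 mol
n(gas produced) = (2/2) × 1.821 = 1.821 mol
P = nRT/V = 1.821 × 62.36 × 869.15 / 16.0 = 6169 mmHg

6170 mmHg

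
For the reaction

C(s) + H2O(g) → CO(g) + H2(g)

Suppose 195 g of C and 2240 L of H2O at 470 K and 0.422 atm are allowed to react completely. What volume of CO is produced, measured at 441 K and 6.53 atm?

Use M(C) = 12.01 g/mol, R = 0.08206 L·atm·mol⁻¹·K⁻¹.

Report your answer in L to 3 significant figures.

90.0 L

n(C) = 195 / 12.01 = 16.24 mol
n(H2O) = PV/RT = (0.422 × 2240) / (0.08206 × 470) = 24.51 mol
For 16.24 mol C, stoichiometry requires (1/1) × 16.24 = 16.24 mol H2O; 24.51 mol is available, so C is limiting.
n(CO) = (1/1) × 16.24 = 16.24 mol
V(CO) = nRT/P = 16.24 × 0.08206 × 441 / 6.53 = 90.00 L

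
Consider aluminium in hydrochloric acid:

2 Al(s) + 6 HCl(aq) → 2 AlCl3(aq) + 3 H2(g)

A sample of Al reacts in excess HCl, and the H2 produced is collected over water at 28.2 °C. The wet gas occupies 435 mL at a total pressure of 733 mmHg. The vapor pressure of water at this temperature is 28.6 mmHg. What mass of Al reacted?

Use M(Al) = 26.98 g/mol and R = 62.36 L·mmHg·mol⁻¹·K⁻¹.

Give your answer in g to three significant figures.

0.293 g

P(H2) = 733 − 28.6 = 704.4 mmHg
n(H2) = PV/RT = (704.4 × 0.4350) / (62.36 × 301.35) = 0.01631 mol
n(Al) = (2/3) × 0.01631 = 0.01087 mol
m(Al) = 0.01087 × 26.98 = 0.2933 g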